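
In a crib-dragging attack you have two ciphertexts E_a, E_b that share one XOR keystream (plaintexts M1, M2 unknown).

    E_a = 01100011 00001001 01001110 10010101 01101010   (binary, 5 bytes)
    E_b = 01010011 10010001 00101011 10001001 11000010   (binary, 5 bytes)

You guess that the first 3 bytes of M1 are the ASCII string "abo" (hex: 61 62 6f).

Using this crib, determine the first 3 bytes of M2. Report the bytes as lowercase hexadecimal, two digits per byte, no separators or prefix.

First, E_a ⊕ E_b = (M1 ⊕ K) ⊕ (M2 ⊕ K) = M1 ⊕ M2, so the key drops out. Then M2 = (M1 ⊕ M2) ⊕ M1 over the first 3 bytes.
byte 0: (63 xor 53) xor 61 = 30 xor 61 = 51
byte 1: (09 xor 91) xor 62 = 98 xor 62 = fa
byte 2: (4e xor 2b) xor 6f = 65 xor 6f = 0a

51fa0a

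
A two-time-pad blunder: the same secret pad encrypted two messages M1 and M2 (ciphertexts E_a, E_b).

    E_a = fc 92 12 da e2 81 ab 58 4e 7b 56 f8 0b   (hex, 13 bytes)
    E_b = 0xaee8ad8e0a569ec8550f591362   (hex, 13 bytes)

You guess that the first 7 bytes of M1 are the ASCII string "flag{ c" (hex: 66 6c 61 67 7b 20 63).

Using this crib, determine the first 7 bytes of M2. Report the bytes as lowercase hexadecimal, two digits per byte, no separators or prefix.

3416de3393f756

First, E_a ⊕ E_b = (M1 ⊕ K) ⊕ (M2 ⊕ K) = M1 ⊕ M2, so the key drops out. Then M2 = (M1 ⊕ M2) ⊕ M1 over the first 7 bytes.
byte 0: (fc XOR ae) XOR 66 = 52 XOR 66 = 34
byte 1: (92 XOR e8) XOR 6c = 7a XOR 6c = 16
byte 2: (12 XOR ad) XOR 61 = bf XOR 61 = de
byte 3: (da XOR 8e) XOR 67 = 54 XOR 67 = 33
byte 4: (e2 XOR 0a) XOR 7b = e8 XOR 7b = 93
byte 5: (81 XOR 56) XOR 20 = d7 XOR 20 = f7
byte 6: (ab XOR 9e) XOR 63 = 35 XOR 63 = 56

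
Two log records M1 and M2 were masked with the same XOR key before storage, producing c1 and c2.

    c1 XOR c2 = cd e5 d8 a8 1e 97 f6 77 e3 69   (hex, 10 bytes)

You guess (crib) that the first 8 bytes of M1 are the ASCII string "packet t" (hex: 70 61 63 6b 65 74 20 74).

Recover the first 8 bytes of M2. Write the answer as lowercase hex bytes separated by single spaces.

Since c1 ⊕ c2 = M1 ⊕ M2, XORing with the guessed M1 bytes yields the corresponding M2 bytes: M2 = (c1 ⊕ c2) ⊕ M1.
cd ^ 70 = bd
e5 ^ 61 = 84
d8 ^ 63 = bb
a8 ^ 6b = c3
1e ^ 65 = 7b
97 ^ 74 = e3
f6 ^ 20 = d6
77 ^ 74 = 03

bd 84 bb c3 7b e3 d6 03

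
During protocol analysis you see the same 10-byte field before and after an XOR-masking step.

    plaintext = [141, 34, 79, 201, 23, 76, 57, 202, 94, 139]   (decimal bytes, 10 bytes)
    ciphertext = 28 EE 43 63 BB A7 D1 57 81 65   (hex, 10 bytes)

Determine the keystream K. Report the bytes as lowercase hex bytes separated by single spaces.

a5 cc 0c aa ac eb e8 9d df ee

Since ciphertext = plaintext ⊕ K, XORing both sides with plaintext gives K = plaintext ⊕ ciphertext.
8d xor 28 = a5
22 xor ee = cc
4f xor 43 = 0c
c9 xor 63 = aa
17 xor bb = ac
4c xor a7 = eb
39 xor d1 = e8
ca xor 57 = 9d
5e xor 81 = df
8b xor 65 = ee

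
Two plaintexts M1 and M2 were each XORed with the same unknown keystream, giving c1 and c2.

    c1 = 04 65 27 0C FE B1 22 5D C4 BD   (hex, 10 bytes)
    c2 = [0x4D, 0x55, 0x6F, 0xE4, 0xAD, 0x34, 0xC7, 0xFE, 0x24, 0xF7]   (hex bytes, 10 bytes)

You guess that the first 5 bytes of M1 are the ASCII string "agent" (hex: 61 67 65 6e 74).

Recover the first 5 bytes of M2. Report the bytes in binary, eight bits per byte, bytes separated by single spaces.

First, c1 ⊕ c2 = (M1 ⊕ K) ⊕ (M2 ⊕ K) = M1 ⊕ M2, so the key drops out. Then M2 = (M1 ⊕ M2) ⊕ M1 over the first 5 bytes.
byte 0: (04 XOR 4d) XOR 61 = 49 XOR 61 = 28
byte 1: (65 XOR 55) XOR 67 = 30 XOR 67 = 57
byte 2: (27 XOR 6f) XOR 65 = 48 XOR 65 = 2d
byte 3: (0c XOR e4) XOR 6e = e8 XOR 6e = 86
byte 4: (fe XOR ad) XOR 74 = 53 XOR 74 = 27

00101000 01010111 00101101 10000110 00100111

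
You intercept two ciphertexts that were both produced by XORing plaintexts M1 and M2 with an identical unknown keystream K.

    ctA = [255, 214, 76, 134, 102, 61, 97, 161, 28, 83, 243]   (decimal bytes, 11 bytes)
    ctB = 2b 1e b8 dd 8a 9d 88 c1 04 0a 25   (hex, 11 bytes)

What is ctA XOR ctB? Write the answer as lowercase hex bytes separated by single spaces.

ctA ⊕ ctB = (M1 ⊕ K) ⊕ (M2 ⊕ K) = M1 ⊕ M2 — the shared key cancels under XOR.
ff XOR 2b = d4
d6 XOR 1e = c8
4c XOR b8 = f4
86 XOR dd = 5b
66 XOR 8a = ec
3d XOR 9d = a0
61 XOR 88 = e9
a1 XOR c1 = 60
1c XOR 04 = 18
53 XOR 0a = 59
f3 XOR 25 = d6

d4 c8 f4 5b ec a0 e9 60 18 59 d6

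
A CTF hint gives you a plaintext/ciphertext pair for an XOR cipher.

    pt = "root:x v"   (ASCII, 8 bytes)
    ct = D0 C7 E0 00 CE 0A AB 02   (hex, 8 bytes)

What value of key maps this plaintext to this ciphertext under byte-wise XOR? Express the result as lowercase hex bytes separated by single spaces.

Since ct = pt ⊕ key, XORing both sides with pt gives key = pt ⊕ ct.
72 ⊕ d0 = a2
6f ⊕ c7 = a8
6f ⊕ e0 = 8f
74 ⊕ 00 = 74
3a ⊕ ce = f4
78 ⊕ 0a = 72
20 ⊕ ab = 8b
76 ⊕ 02 = 74

a2 a8 8f 74 f4 72 8b 74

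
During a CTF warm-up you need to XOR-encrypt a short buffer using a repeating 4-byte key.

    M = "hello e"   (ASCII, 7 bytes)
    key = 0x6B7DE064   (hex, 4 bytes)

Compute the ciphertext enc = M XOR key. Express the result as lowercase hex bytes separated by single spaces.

The 4-byte key repeats, so the effective keystream is 6b 7d e0 64 6b 7d e0.
byte 0: 68 ⊕ 6b = 03
byte 1: 65 ⊕ 7d = 18
byte 2: 6c ⊕ e0 = 8c
byte 3: 6c ⊕ 64 = 08
byte 4: 6f ⊕ 6b = 04
byte 5: 20 ⊕ 7d = 5d
byte 6: 65 ⊕ e0 = 85

03 18 8c 08 04 5d 85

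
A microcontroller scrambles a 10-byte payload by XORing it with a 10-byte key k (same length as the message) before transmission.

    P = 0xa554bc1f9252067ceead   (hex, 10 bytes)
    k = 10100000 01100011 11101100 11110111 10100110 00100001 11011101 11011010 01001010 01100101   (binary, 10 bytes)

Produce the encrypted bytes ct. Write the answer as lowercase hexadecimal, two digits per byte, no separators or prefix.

byte 0: a5 xor a0 = 05
byte 1: 54 xor 63 = 37
byte 2: bc xor ec = 50
byte 3: 1f xor f7 = e8
byte 4: 92 xor a6 = 34
byte 5: 52 xor 21 = 73
byte 6: 06 xor dd = db
byte 7: 7c xor da = a6
byte 8: ee xor 4a = a4
byte 9: ad xor 65 = c8

053750e83473dba6a4c8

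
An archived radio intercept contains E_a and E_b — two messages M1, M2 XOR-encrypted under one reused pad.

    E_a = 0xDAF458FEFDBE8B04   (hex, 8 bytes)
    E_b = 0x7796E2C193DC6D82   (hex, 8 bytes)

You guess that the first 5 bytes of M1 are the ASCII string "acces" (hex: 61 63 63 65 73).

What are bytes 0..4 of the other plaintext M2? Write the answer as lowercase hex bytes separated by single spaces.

cc 01 d9 5a 1d

First, E_a ⊕ E_b = (M1 ⊕ K) ⊕ (M2 ⊕ K) = M1 ⊕ M2, so the key drops out. Then M2 = (M1 ⊕ M2) ⊕ M1 over the first 5 bytes.
byte 0: (da ^ 77) ^ 61 = ad ^ 61 = cc
byte 1: (f4 ^ 96) ^ 63 = 62 ^ 63 = 01
byte 2: (58 ^ e2) ^ 63 = ba ^ 63 = d9
byte 3: (fe ^ c1) ^ 65 = 3f ^ 65 = 5a
byte 4: (fd ^ 93) ^ 73 = 6e ^ 73 = 1d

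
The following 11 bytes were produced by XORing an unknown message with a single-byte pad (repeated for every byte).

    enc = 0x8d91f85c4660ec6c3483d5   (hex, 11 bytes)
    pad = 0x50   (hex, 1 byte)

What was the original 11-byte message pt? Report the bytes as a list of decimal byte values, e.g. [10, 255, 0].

[221, 193, 168, 12, 22, 48, 188, 60, 100, 211, 133]

The 1-byte key repeats, so the effective keystream is 50 50 50 50 50 50 50 50 50 50 50.
byte 0: 10001101 XOR 01010000 = 11011101
byte 1: 10010001 XOR 01010000 = 11000001
byte 2: 11111000 XOR 01010000 = 10101000
byte 3: 01011100 XOR 01010000 = 00001100
byte 4: 01000110 XOR 01010000 = 00010110
byte 5: 01100000 XOR 01010000 = 00110000
byte 6: 11101100 XOR 01010000 = 10111100
byte 7: 01101100 XOR 01010000 = 00111100
byte 8: 00110100 XOR 01010000 = 01100100
byte 9: 10000011 XOR 01010000 = 11010011
byte 10: 11010101 XOR 01010000 = 10000101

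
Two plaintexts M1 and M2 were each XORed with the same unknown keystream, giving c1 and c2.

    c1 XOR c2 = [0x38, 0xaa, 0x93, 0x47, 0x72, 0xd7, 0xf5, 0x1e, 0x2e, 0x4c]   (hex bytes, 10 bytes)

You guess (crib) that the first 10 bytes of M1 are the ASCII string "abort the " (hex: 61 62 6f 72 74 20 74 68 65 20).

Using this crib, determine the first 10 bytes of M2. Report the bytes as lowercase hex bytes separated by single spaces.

59 c8 fc 35 06 f7 81 76 4b 6c

Since c1 ⊕ c2 = M1 ⊕ M2, XORing with the guessed M1 bytes yields the corresponding M2 bytes: M2 = (c1 ⊕ c2) ⊕ M1.
38 xor 61 = 59
aa xor 62 = c8
93 xor 6f = fc
47 xor 72 = 35
72 xor 74 = 06
d7 xor 20 = f7
f5 xor 74 = 81
1e xor 68 = 76
2e xor 65 = 4b
4c xor 20 = 6c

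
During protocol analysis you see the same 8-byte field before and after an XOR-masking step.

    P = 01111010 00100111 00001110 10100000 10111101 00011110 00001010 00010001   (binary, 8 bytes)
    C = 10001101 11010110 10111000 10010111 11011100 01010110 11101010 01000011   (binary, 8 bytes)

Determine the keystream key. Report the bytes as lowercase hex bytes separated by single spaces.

Since C = P ⊕ key, XORing both sides with P gives key = P ⊕ C.
01111010 xor 10001101 = 11110111
00100111 xor 11010110 = 11110001
00001110 xor 10111000 = 10110110
10100000 xor 10010111 = 00110111
10111101 xor 11011100 = 01100001
00011110 xor 01010110 = 01001000
00001010 xor 11101010 = 11100000
00010001 xor 01000011 = 01010010

f7 f1 b6 37 61 48 e0 52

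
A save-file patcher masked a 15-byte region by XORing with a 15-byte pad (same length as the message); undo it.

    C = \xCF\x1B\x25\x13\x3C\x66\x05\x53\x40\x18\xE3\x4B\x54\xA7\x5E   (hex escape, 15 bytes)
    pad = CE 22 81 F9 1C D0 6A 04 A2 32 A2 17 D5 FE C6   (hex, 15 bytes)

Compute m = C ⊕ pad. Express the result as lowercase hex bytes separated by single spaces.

XOR is its own inverse, so applying the key byte-wise gives the result directly.
cf xor ce = 01
1b xor 22 = 39
25 xor 81 = a4
13 xor f9 = ea
3c xor 1c = 20
66 xor d0 = b6
05 xor 6a = 6f
53 xor 04 = 57
40 xor a2 = e2
18 xor 32 = 2a
e3 xor a2 = 41
4b xor 17 = 5c
54 xor d5 = 81
a7 xor fe = 59
5e xor c6 = 98

01 39 a4 ea 20 b6 6f 57 e2 2a 41 5c 81 59 98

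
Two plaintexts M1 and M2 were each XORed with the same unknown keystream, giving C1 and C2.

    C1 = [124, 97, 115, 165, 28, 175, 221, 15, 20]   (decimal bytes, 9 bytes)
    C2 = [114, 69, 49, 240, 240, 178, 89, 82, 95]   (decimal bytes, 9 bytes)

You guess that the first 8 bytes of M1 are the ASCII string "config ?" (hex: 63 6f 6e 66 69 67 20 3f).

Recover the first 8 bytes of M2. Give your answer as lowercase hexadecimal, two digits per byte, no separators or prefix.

First, C1 ⊕ C2 = (M1 ⊕ K) ⊕ (M2 ⊕ K) = M1 ⊕ M2, so the key drops out. Then M2 = (M1 ⊕ M2) ⊕ M1 over the first 8 bytes.
byte 0: (7c XOR 72) XOR 63 = 0e XOR 63 = 6d
byte 1: (61 XOR 45) XOR 6f = 24 XOR 6f = 4b
byte 2: (73 XOR 31) XOR 6e = 42 XOR 6e = 2c
byte 3: (a5 XOR f0) XOR 66 = 55 XOR 66 = 33
byte 4: (1c XOR f0) XOR 69 = ec XOR 69 = 85
byte 5: (af XOR b2) XOR 67 = 1d XOR 67 = 7a
byte 6: (dd XOR 59) XOR 20 = 84 XOR 20 = a4
byte 7: (0f XOR 52) XOR 3f = 5d XOR 3f = 62

6d4b2c33857aa462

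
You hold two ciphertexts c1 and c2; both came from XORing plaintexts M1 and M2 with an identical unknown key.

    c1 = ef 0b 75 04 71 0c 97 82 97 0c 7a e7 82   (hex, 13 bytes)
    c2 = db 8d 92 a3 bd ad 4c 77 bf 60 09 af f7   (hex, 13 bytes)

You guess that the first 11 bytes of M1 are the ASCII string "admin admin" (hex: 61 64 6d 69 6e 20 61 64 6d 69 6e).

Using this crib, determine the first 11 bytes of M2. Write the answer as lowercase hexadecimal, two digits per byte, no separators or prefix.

55e28acea281ba9145051d

First, c1 ⊕ c2 = (M1 ⊕ K) ⊕ (M2 ⊕ K) = M1 ⊕ M2, so the key drops out. Then M2 = (M1 ⊕ M2) ⊕ M1 over the first 11 bytes.
byte 0: (ef ^ db) ^ 61 = 34 ^ 61 = 55
byte 1: (0b ^ 8d) ^ 64 = 86 ^ 64 = e2
byte 2: (75 ^ 92) ^ 6d = e7 ^ 6d = 8a
byte 3: (04 ^ a3) ^ 69 = a7 ^ 69 = ce
byte 4: (71 ^ bd) ^ 6e = cc ^ 6e = a2
byte 5: (0c ^ ad) ^ 20 = a1 ^ 20 = 81
byte 6: (97 ^ 4c) ^ 61 = db ^ 61 = ba
byte 7: (82 ^ 77) ^ 64 = f5 ^ 64 = 91
byte 8: (97 ^ bf) ^ 6d = 28 ^ 6d = 45
byte 9: (0c ^ 60) ^ 69 = 6c ^ 69 = 05
byte 10: (7a ^ 09) ^ 6e = 73 ^ 6e = 1d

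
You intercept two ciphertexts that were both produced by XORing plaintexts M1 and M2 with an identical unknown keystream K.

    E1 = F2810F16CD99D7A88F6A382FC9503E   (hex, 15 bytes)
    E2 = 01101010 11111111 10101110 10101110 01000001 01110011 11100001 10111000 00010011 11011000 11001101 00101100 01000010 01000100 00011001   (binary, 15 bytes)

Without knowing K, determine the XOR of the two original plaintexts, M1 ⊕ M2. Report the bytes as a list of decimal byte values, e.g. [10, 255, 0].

[152, 126, 161, 184, 140, 234, 54, 16, 156, 178, 245, 3, 139, 20, 39]

E1 ⊕ E2 = (M1 ⊕ K) ⊕ (M2 ⊕ K) = M1 ⊕ M2 — the shared key cancels under XOR.
f2 ⊕ 6a = 98
81 ⊕ ff = 7e
0f ⊕ ae = a1
16 ⊕ ae = b8
cd ⊕ 41 = 8c
99 ⊕ 73 = ea
d7 ⊕ e1 = 36
a8 ⊕ b8 = 10
8f ⊕ 13 = 9c
6a ⊕ d8 = b2
38 ⊕ cd = f5
2f ⊕ 2c = 03
c9 ⊕ 42 = 8b
50 ⊕ 44 = 14
3e ⊕ 19 = 27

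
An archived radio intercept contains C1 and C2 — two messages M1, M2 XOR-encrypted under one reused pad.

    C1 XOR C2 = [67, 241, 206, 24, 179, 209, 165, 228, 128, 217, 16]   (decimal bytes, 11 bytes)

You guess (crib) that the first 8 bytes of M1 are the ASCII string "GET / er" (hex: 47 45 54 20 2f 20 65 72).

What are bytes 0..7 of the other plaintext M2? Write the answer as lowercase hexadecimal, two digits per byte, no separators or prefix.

04b49a389cf1c096

Since C1 ⊕ C2 = M1 ⊕ M2, XORing with the guessed M1 bytes yields the corresponding M2 bytes: M2 = (C1 ⊕ C2) ⊕ M1.
43 xor 47 = 04
f1 xor 45 = b4
ce xor 54 = 9a
18 xor 20 = 38
b3 xor 2f = 9c
d1 xor 20 = f1
a5 xor 65 = c0
e4 xor 72 = 96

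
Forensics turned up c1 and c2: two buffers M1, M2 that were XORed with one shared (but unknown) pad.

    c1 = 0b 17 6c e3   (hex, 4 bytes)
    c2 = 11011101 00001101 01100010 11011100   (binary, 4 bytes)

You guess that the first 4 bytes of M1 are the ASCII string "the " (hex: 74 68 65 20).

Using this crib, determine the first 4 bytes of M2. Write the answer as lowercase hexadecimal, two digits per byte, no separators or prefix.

a2726b1f

First, c1 ⊕ c2 = (M1 ⊕ K) ⊕ (M2 ⊕ K) = M1 ⊕ M2, so the key drops out. Then M2 = (M1 ⊕ M2) ⊕ M1 over the first 4 bytes.
byte 0: (0b ^ dd) ^ 74 = d6 ^ 74 = a2
byte 1: (17 ^ 0d) ^ 68 = 1a ^ 68 = 72
byte 2: (6c ^ 62) ^ 65 = 0e ^ 65 = 6b
byte 3: (e3 ^ dc) ^ 20 = 3f ^ 20 = 1f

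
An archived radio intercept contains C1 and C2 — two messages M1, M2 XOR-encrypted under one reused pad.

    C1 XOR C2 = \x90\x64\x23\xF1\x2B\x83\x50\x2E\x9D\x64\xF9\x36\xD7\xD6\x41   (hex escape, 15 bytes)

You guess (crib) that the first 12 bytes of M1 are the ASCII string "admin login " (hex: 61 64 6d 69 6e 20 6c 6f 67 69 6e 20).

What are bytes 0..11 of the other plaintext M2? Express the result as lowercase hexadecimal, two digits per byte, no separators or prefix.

Since C1 ⊕ C2 = M1 ⊕ M2, XORing with the guessed M1 bytes yields the corresponding M2 bytes: M2 = (C1 ⊕ C2) ⊕ M1.
90 XOR 61 = f1
64 XOR 64 = 00
23 XOR 6d = 4e
f1 XOR 69 = 98
2b XOR 6e = 45
83 XOR 20 = a3
50 XOR 6c = 3c
2e XOR 6f = 41
9d XOR 67 = fa
64 XOR 69 = 0d
f9 XOR 6e = 97
36 XOR 20 = 16

f1004e9845a33c41fa0d9716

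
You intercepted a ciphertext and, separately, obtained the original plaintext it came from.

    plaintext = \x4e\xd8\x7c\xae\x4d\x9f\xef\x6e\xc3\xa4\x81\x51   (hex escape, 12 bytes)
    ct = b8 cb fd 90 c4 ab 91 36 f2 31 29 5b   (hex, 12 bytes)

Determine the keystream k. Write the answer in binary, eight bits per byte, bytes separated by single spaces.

Since ct = plaintext ⊕ k, XORing both sides with plaintext gives k = plaintext ⊕ ct.
4e xor b8 = f6
d8 xor cb = 13
7c xor fd = 81
ae xor 90 = 3e
4d xor c4 = 89
9f xor ab = 34
ef xor 91 = 7e
6e xor 36 = 58
c3 xor f2 = 31
a4 xor 31 = 95
81 xor 29 = a8
51 xor 5b = 0a

11110110 00010011 10000001 00111110 10001001 00110100 01111110 01011000 00110001 10010101 10101000 00001010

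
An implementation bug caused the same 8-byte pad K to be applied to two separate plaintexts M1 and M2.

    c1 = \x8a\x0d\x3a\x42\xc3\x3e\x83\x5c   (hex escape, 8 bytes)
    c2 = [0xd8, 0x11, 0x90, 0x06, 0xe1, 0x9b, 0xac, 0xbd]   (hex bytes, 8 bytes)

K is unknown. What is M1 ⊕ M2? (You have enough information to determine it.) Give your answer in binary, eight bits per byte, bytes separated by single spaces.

01010010 00011100 10101010 01000100 00100010 10100101 00101111 11100001

c1 ⊕ c2 = (M1 ⊕ K) ⊕ (M2 ⊕ K) = M1 ⊕ M2 — the shared key cancels under XOR.
byte 0: 8a ⊕ d8 = 52
byte 1: 0d ⊕ 11 = 1c
byte 2: 3a ⊕ 90 = aa
byte 3: 42 ⊕ 06 = 44
byte 4: c3 ⊕ e1 = 22
byte 5: 3e ⊕ 9b = a5
byte 6: 83 ⊕ ac = 2f
byte 7: 5c ⊕ bd = e1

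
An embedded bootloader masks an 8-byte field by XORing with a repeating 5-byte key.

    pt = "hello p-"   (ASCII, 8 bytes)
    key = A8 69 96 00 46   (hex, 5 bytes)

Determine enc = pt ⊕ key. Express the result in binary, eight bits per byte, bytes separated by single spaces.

The 5-byte key repeats, so the effective keystream is a8 69 96 00 46 a8 69 96.
byte 0: 104 XOR 168 = 192
byte 1: 101 XOR 105 =  12
byte 2: 108 XOR 150 = 250
byte 3: 108 XOR   0 = 108
byte 4: 111 XOR  70 =  41
byte 5:  32 XOR 168 = 136
byte 6: 112 XOR 105 =  25
byte 7:  45 XOR 150 = 187

11000000 00001100 11111010 01101100 00101001 10001000 00011001 10111011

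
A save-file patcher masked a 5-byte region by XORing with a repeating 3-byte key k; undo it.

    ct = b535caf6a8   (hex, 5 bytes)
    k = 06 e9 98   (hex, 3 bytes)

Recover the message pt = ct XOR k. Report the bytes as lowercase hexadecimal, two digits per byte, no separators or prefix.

The 3-byte key repeats, so the effective keystream is 06 e9 98 06 e9.
byte 0: b5 xor 06 = b3
byte 1: 35 xor e9 = dc
byte 2: ca xor 98 = 52
byte 3: f6 xor 06 = f0
byte 4: a8 xor e9 = 41

b3dc52f041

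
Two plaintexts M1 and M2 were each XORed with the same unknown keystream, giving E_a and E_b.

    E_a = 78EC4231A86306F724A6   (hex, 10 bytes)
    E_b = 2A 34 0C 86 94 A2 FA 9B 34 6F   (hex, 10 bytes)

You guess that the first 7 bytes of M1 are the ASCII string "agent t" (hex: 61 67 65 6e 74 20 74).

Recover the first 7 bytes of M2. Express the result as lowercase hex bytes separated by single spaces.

First, E_a ⊕ E_b = (M1 ⊕ K) ⊕ (M2 ⊕ K) = M1 ⊕ M2, so the key drops out. Then M2 = (M1 ⊕ M2) ⊕ M1 over the first 7 bytes.
byte 0: (78 XOR 2a) XOR 61 = 52 XOR 61 = 33
byte 1: (ec XOR 34) XOR 67 = d8 XOR 67 = bf
byte 2: (42 XOR 0c) XOR 65 = 4e XOR 65 = 2b
byte 3: (31 XOR 86) XOR 6e = b7 XOR 6e = d9
byte 4: (a8 XOR 94) XOR 74 = 3c XOR 74 = 48
byte 5: (63 XOR a2) XOR 20 = c1 XOR 20 = e1
byte 6: (06 XOR fa) XOR 74 = fc XOR 74 = 88

33 bf 2b d9 48 e1 88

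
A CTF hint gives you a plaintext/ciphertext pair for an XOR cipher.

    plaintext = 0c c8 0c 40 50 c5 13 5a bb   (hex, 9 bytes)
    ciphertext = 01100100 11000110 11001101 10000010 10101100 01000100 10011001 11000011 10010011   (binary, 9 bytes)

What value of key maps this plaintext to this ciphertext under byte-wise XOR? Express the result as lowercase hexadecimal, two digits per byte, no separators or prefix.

Since ciphertext = plaintext ⊕ key, XORing both sides with plaintext gives key = plaintext ⊕ ciphertext.
0c xor 64 = 68
c8 xor c6 = 0e
0c xor cd = c1
40 xor 82 = c2
50 xor ac = fc
c5 xor 44 = 81
13 xor 99 = 8a
5a xor c3 = 99
bb xor 93 = 28

680ec1c2fc818a9928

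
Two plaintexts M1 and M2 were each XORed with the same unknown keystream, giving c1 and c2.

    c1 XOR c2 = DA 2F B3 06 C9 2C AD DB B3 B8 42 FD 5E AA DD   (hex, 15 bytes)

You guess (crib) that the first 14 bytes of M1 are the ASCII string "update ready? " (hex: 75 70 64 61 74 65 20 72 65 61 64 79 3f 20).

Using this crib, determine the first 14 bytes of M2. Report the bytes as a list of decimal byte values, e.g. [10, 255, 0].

Since c1 ⊕ c2 = M1 ⊕ M2, XORing with the guessed M1 bytes yields the corresponding M2 bytes: M2 = (c1 ⊕ c2) ⊕ M1.
byte 0: 218 xor 117 = 175
byte 1:  47 xor 112 =  95
byte 2: 179 xor 100 = 215
byte 3:   6 xor  97 = 103
byte 4: 201 xor 116 = 189
byte 5:  44 xor 101 =  73
byte 6: 173 xor  32 = 141
byte 7: 219 xor 114 = 169
byte 8: 179 xor 101 = 214
byte 9: 184 xor  97 = 217
byte 10:  66 xor 100 =  38
byte 11: 253 xor 121 = 132
byte 12:  94 xor  63 =  97
byte 13: 170 xor  32 = 138

[175, 95, 215, 103, 189, 73, 141, 169, 214, 217, 38, 132, 97, 138]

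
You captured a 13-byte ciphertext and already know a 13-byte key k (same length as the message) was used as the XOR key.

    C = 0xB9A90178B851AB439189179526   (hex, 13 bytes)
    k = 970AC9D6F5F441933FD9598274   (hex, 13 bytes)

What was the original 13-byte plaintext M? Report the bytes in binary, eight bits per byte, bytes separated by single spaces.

XOR is its own inverse, so applying the key byte-wise gives the result directly.
byte 0: 10111001 XOR 10010111 = 00101110
byte 1: 10101001 XOR 00001010 = 10100011
byte 2: 00000001 XOR 11001001 = 11001000
byte 3: 01111000 XOR 11010110 = 10101110
byte 4: 10111000 XOR 11110101 = 01001101
byte 5: 01010001 XOR 11110100 = 10100101
byte 6: 10101011 XOR 01000001 = 11101010
byte 7: 01000011 XOR 10010011 = 11010000
byte 8: 10010001 XOR 00111111 = 10101110
byte 9: 10001001 XOR 11011001 = 01010000
byte 10: 00010111 XOR 01011001 = 01001110
byte 11: 10010101 XOR 10000010 = 00010111
byte 12: 00100110 XOR 01110100 = 01010010

00101110 10100011 11001000 10101110 01001101 10100101 11101010 11010000 10101110 01010000 01001110 00010111 01010010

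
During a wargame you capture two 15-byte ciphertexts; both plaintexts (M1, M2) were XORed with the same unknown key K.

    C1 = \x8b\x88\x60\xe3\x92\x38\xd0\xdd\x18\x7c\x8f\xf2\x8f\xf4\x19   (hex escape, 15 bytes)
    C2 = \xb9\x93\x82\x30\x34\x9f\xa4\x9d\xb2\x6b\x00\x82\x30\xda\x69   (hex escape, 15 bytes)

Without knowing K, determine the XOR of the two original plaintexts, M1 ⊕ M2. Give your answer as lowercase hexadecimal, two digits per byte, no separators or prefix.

C1 ⊕ C2 = (M1 ⊕ K) ⊕ (M2 ⊕ K) = M1 ⊕ M2 — the shared key cancels under XOR.
139 xor 185 =  50
136 xor 147 =  27
 96 xor 130 = 226
227 xor  48 = 211
146 xor  52 = 166
 56 xor 159 = 167
208 xor 164 = 116
221 xor 157 =  64
 24 xor 178 = 170
124 xor 107 =  23
143 xor   0 = 143
242 xor 130 = 112
143 xor  48 = 191
244 xor 218 =  46
 25 xor 105 = 112

321be2d3a6a77440aa178f70bf2e70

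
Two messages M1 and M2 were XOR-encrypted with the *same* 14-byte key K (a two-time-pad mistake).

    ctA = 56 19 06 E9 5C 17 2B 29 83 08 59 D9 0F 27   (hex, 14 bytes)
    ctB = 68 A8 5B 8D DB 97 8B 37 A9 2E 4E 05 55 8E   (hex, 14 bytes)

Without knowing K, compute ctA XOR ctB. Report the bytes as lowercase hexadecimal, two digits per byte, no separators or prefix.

ctA ⊕ ctB = (M1 ⊕ K) ⊕ (M2 ⊕ K) = M1 ⊕ M2 — the shared key cancels under XOR.
56 xor 68 = 3e
19 xor a8 = b1
06 xor 5b = 5d
e9 xor 8d = 64
5c xor db = 87
17 xor 97 = 80
2b xor 8b = a0
29 xor 37 = 1e
83 xor a9 = 2a
08 xor 2e = 26
59 xor 4e = 17
d9 xor 05 = dc
0f xor 55 = 5a
27 xor 8e = a9

3eb15d648780a01e2a2617dc5aa9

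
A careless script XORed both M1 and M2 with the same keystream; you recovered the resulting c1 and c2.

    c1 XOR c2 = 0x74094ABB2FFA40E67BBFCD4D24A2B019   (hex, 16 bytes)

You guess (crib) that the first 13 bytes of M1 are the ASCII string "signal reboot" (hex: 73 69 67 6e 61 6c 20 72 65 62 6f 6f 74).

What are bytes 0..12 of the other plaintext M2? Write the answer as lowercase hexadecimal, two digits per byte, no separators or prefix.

07602dd54e9660941edda22250

Since c1 ⊕ c2 = M1 ⊕ M2, XORing with the guessed M1 bytes yields the corresponding M2 bytes: M2 = (c1 ⊕ c2) ⊕ M1.
74 xor 73 = 07
09 xor 69 = 60
4a xor 67 = 2d
bb xor 6e = d5
2f xor 61 = 4e
fa xor 6c = 96
40 xor 20 = 60
e6 xor 72 = 94
7b xor 65 = 1e
bf xor 62 = dd
cd xor 6f = a2
4d xor 6f = 22
24 xor 74 = 50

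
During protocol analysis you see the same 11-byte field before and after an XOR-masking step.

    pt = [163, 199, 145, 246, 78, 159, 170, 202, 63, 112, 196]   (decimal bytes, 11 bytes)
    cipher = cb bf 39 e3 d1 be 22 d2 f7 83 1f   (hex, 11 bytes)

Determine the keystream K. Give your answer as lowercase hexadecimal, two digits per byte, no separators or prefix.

Since cipher = pt ⊕ K, XORing both sides with pt gives K = pt ⊕ cipher.
a3 xor cb = 68
c7 xor bf = 78
91 xor 39 = a8
f6 xor e3 = 15
4e xor d1 = 9f
9f xor be = 21
aa xor 22 = 88
ca xor d2 = 18
3f xor f7 = c8
70 xor 83 = f3
c4 xor 1f = db

6878a8159f218818c8f3db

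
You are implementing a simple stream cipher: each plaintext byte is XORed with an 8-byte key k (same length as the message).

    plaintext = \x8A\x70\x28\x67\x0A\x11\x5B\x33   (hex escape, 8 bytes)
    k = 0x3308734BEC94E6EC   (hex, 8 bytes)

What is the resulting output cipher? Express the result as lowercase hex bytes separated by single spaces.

138 ^  51 = 185
112 ^   8 = 120
 40 ^ 115 =  91
103 ^  75 =  44
 10 ^ 236 = 230
 17 ^ 148 = 133
 91 ^ 230 = 189
 51 ^ 236 = 223

b9 78 5b 2c e6 85 bd df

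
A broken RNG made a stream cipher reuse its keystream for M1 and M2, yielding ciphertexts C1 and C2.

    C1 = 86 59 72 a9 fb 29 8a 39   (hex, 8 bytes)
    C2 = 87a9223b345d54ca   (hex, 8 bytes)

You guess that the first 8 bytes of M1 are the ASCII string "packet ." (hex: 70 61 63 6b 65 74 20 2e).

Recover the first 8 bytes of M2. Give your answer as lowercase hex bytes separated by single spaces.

First, C1 ⊕ C2 = (M1 ⊕ K) ⊕ (M2 ⊕ K) = M1 ⊕ M2, so the key drops out. Then M2 = (M1 ⊕ M2) ⊕ M1 over the first 8 bytes.
byte 0: (86 XOR 87) XOR 70 = 01 XOR 70 = 71
byte 1: (59 XOR a9) XOR 61 = f0 XOR 61 = 91
byte 2: (72 XOR 22) XOR 63 = 50 XOR 63 = 33
byte 3: (a9 XOR 3b) XOR 6b = 92 XOR 6b = f9
byte 4: (fb XOR 34) XOR 65 = cf XOR 65 = aa
byte 5: (29 XOR 5d) XOR 74 = 74 XOR 74 = 00
byte 6: (8a XOR 54) XOR 20 = de XOR 20 = fe
byte 7: (39 XOR ca) XOR 2e = f3 XOR 2e = dd

71 91 33 f9 aa 00 fe dd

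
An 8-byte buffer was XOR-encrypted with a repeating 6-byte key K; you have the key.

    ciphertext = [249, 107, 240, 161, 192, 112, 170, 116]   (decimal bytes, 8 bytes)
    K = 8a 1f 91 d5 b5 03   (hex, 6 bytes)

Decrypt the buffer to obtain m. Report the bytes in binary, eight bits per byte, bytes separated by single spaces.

The 6-byte key repeats, so the effective keystream is 8a 1f 91 d5 b5 03 8a 1f.
byte 0: 11111001 ^ 10001010 = 01110011
byte 1: 01101011 ^ 00011111 = 01110100
byte 2: 11110000 ^ 10010001 = 01100001
byte 3: 10100001 ^ 11010101 = 01110100
byte 4: 11000000 ^ 10110101 = 01110101
byte 5: 01110000 ^ 00000011 = 01110011
byte 6: 10101010 ^ 10001010 = 00100000
byte 7: 01110100 ^ 00011111 = 01101011

01110011 01110100 01100001 01110100 01110101 01110011 00100000 01101011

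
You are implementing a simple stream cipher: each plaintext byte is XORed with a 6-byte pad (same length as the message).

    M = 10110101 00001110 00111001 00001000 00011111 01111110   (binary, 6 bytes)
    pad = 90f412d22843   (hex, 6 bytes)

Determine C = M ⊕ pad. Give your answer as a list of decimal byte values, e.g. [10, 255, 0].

[37, 250, 43, 218, 55, 61]

byte 0: b5 XOR 90 = 25
byte 1: 0e XOR f4 = fa
byte 2: 39 XOR 12 = 2b
byte 3: 08 XOR d2 = da
byte 4: 1f XOR 28 = 37
byte 5: 7e XOR 43 = 3d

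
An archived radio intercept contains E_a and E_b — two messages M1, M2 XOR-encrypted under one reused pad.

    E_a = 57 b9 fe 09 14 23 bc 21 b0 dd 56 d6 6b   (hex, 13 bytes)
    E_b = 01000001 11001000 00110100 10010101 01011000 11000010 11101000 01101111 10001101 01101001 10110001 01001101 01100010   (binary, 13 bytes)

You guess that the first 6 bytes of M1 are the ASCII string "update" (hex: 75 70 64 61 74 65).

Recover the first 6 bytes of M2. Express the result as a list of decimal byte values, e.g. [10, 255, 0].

First, E_a ⊕ E_b = (M1 ⊕ K) ⊕ (M2 ⊕ K) = M1 ⊕ M2, so the key drops out. Then M2 = (M1 ⊕ M2) ⊕ M1 over the first 6 bytes.
byte 0: (57 XOR 41) XOR 75 = 16 XOR 75 = 63
byte 1: (b9 XOR c8) XOR 70 = 71 XOR 70 = 01
byte 2: (fe XOR 34) XOR 64 = ca XOR 64 = ae
byte 3: (09 XOR 95) XOR 61 = 9c XOR 61 = fd
byte 4: (14 XOR 58) XOR 74 = 4c XOR 74 = 38
byte 5: (23 XOR c2) XOR 65 = e1 XOR 65 = 84

[99, 1, 174, 253, 56, 132]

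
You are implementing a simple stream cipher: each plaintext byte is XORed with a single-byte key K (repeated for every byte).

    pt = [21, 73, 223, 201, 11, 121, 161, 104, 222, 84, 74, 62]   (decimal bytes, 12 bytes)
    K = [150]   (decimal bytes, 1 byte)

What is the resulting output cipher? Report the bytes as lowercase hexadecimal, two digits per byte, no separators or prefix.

83df495f9def37fe48c2dca8

The 1-byte key repeats, so the effective keystream is 96 96 96 96 96 96 96 96 96 96 96 96.
byte 0: 15 xor 96 = 83
byte 1: 49 xor 96 = df
byte 2: df xor 96 = 49
byte 3: c9 xor 96 = 5f
byte 4: 0b xor 96 = 9d
byte 5: 79 xor 96 = ef
byte 6: a1 xor 96 = 37
byte 7: 68 xor 96 = fe
byte 8: de xor 96 = 48
byte 9: 54 xor 96 = c2
byte 10: 4a xor 96 = dc
byte 11: 3e xor 96 = a8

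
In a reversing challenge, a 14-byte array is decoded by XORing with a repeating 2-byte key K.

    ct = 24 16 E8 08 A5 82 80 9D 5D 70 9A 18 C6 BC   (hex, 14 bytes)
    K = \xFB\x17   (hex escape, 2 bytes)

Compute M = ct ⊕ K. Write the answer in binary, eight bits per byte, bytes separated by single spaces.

11011111 00000001 00010011 00011111 01011110 10010101 01111011 10001010 10100110 01100111 01100001 00001111 00111101 10101011

The 2-byte key repeats, so the effective keystream is fb 17 fb 17 fb 17 fb 17 fb 17 fb 17 fb 17.
byte 0:  36 ^ 251 = 223
byte 1:  22 ^  23 =   1
byte 2: 232 ^ 251 =  19
byte 3:   8 ^  23 =  31
byte 4: 165 ^ 251 =  94
byte 5: 130 ^  23 = 149
byte 6: 128 ^ 251 = 123
byte 7: 157 ^  23 = 138
byte 8:  93 ^ 251 = 166
byte 9: 112 ^  23 = 103
byte 10: 154 ^ 251 =  97
byte 11:  24 ^  23 =  15
byte 12: 198 ^ 251 =  61
byte 13: 188 ^  23 = 171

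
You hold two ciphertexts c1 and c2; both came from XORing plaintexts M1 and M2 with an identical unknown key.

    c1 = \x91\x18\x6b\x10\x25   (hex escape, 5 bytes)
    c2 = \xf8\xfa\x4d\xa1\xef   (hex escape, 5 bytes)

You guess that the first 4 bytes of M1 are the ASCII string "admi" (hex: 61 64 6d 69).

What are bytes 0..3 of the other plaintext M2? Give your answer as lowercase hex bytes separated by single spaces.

First, c1 ⊕ c2 = (M1 ⊕ K) ⊕ (M2 ⊕ K) = M1 ⊕ M2, so the key drops out. Then M2 = (M1 ⊕ M2) ⊕ M1 over the first 4 bytes.
byte 0: (91 XOR f8) XOR 61 = 69 XOR 61 = 08
byte 1: (18 XOR fa) XOR 64 = e2 XOR 64 = 86
byte 2: (6b XOR 4d) XOR 6d = 26 XOR 6d = 4b
byte 3: (10 XOR a1) XOR 69 = b1 XOR 69 = d8

08 86 4b d8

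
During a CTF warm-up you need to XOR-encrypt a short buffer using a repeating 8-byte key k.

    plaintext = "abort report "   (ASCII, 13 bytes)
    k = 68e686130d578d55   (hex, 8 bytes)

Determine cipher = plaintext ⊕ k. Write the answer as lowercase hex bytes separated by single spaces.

09 84 e9 61 79 77 ff 30 18 89 f4 67 2d

The 8-byte key repeats, so the effective keystream is 68 e6 86 13 0d 57 8d 55 68 e6 86 13 0d.
byte 0: 61 ^ 68 = 09
byte 1: 62 ^ e6 = 84
byte 2: 6f ^ 86 = e9
byte 3: 72 ^ 13 = 61
byte 4: 74 ^ 0d = 79
byte 5: 20 ^ 57 = 77
byte 6: 72 ^ 8d = ff
byte 7: 65 ^ 55 = 30
byte 8: 70 ^ 68 = 18
byte 9: 6f ^ e6 = 89
byte 10: 72 ^ 86 = f4
byte 11: 74 ^ 13 = 67
byte 12: 20 ^ 0d = 2d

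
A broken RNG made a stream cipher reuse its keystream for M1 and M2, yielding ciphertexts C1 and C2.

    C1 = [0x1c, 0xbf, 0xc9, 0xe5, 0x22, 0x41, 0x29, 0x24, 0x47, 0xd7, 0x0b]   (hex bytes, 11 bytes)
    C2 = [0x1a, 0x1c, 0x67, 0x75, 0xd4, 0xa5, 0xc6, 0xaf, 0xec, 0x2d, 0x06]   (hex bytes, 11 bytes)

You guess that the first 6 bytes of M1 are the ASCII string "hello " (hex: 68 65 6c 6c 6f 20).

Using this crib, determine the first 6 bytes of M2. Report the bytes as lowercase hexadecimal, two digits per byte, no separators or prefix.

6ec6c2fc99c4

First, C1 ⊕ C2 = (M1 ⊕ K) ⊕ (M2 ⊕ K) = M1 ⊕ M2, so the key drops out. Then M2 = (M1 ⊕ M2) ⊕ M1 over the first 6 bytes.
byte 0: (1c ⊕ 1a) ⊕ 68 = 06 ⊕ 68 = 6e
byte 1: (bf ⊕ 1c) ⊕ 65 = a3 ⊕ 65 = c6
byte 2: (c9 ⊕ 67) ⊕ 6c = ae ⊕ 6c = c2
byte 3: (e5 ⊕ 75) ⊕ 6c = 90 ⊕ 6c = fc
byte 4: (22 ⊕ d4) ⊕ 6f = f6 ⊕ 6f = 99
byte 5: (41 ⊕ a5) ⊕ 20 = e4 ⊕ 20 = c4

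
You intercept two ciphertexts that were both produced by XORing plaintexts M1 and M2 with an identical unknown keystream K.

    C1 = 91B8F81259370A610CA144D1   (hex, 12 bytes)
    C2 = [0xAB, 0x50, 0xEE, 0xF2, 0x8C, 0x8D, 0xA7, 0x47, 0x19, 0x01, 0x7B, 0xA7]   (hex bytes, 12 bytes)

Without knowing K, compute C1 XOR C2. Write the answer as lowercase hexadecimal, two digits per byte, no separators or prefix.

3ae816e0d5baad2615a03f76

C1 ⊕ C2 = (M1 ⊕ K) ⊕ (M2 ⊕ K) = M1 ⊕ M2 — the shared key cancels under XOR.
byte 0: 91 ⊕ ab = 3a
byte 1: b8 ⊕ 50 = e8
byte 2: f8 ⊕ ee = 16
byte 3: 12 ⊕ f2 = e0
byte 4: 59 ⊕ 8c = d5
byte 5: 37 ⊕ 8d = ba
byte 6: 0a ⊕ a7 = ad
byte 7: 61 ⊕ 47 = 26
byte 8: 0c ⊕ 19 = 15
byte 9: a1 ⊕ 01 = a0
byte 10: 44 ⊕ 7b = 3f
byte 11: d1 ⊕ a7 = 76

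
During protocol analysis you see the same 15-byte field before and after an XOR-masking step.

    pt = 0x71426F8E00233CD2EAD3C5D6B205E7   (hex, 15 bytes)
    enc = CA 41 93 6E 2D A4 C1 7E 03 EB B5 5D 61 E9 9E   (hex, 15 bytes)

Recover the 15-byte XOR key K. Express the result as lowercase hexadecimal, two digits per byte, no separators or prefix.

Since enc = pt ⊕ K, XORing both sides with pt gives K = pt ⊕ enc.
01110001 xor 11001010 = 10111011
01000010 xor 01000001 = 00000011
01101111 xor 10010011 = 11111100
10001110 xor 01101110 = 11100000
00000000 xor 00101101 = 00101101
00100011 xor 10100100 = 10000111
00111100 xor 11000001 = 11111101
11010010 xor 01111110 = 10101100
11101010 xor 00000011 = 11101001
11010011 xor 11101011 = 00111000
11000101 xor 10110101 = 01110000
11010110 xor 01011101 = 10001011
10110010 xor 01100001 = 11010011
00000101 xor 11101001 = 11101100
11100111 xor 10011110 = 01111001

bb03fce02d87fdace938708bd3ec79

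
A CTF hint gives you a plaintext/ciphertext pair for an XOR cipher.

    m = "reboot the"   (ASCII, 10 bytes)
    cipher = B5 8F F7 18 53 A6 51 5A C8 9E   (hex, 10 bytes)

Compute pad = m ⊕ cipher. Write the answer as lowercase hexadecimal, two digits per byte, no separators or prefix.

c7ea95773cd2712ea0fb

Since cipher = m ⊕ pad, XORing both sides with m gives pad = m ⊕ cipher.
byte 0: 01110010 XOR 10110101 = 11000111
byte 1: 01100101 XOR 10001111 = 11101010
byte 2: 01100010 XOR 11110111 = 10010101
byte 3: 01101111 XOR 00011000 = 01110111
byte 4: 01101111 XOR 01010011 = 00111100
byte 5: 01110100 XOR 10100110 = 11010010
byte 6: 00100000 XOR 01010001 = 01110001
byte 7: 01110100 XOR 01011010 = 00101110
byte 8: 01101000 XOR 11001000 = 10100000
byte 9: 01100101 XOR 10011110 = 11111011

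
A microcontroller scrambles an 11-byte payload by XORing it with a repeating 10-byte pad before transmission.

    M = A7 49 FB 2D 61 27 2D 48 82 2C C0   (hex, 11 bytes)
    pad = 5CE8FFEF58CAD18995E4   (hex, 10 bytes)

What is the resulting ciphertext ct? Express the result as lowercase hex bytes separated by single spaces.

fb a1 04 c2 39 ed fc c1 17 c8 9c

The 10-byte key repeats, so the effective keystream is 5c e8 ff ef 58 ca d1 89 95 e4 5c.
byte 0: a7 ⊕ 5c = fb
byte 1: 49 ⊕ e8 = a1
byte 2: fb ⊕ ff = 04
byte 3: 2d ⊕ ef = c2
byte 4: 61 ⊕ 58 = 39
byte 5: 27 ⊕ ca = ed
byte 6: 2d ⊕ d1 = fc
byte 7: 48 ⊕ 89 = c1
byte 8: 82 ⊕ 95 = 17
byte 9: 2c ⊕ e4 = c8
byte 10: c0 ⊕ 5c = 9c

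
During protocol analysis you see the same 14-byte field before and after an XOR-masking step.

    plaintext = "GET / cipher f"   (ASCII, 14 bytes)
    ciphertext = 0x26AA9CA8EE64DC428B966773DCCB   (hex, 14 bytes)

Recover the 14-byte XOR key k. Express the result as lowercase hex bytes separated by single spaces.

Since ciphertext = plaintext ⊕ k, XORing both sides with plaintext gives k = plaintext ⊕ ciphertext.
01000111 ⊕ 00100110 = 01100001
01000101 ⊕ 10101010 = 11101111
01010100 ⊕ 10011100 = 11001000
00100000 ⊕ 10101000 = 10001000
00101111 ⊕ 11101110 = 11000001
00100000 ⊕ 01100100 = 01000100
01100011 ⊕ 11011100 = 10111111
01101001 ⊕ 01000010 = 00101011
01110000 ⊕ 10001011 = 11111011
01101000 ⊕ 10010110 = 11111110
01100101 ⊕ 01100111 = 00000010
01110010 ⊕ 01110011 = 00000001
00100000 ⊕ 11011100 = 11111100
01100110 ⊕ 11001011 = 10101101

61 ef c8 88 c1 44 bf 2b fb fe 02 01 fc ad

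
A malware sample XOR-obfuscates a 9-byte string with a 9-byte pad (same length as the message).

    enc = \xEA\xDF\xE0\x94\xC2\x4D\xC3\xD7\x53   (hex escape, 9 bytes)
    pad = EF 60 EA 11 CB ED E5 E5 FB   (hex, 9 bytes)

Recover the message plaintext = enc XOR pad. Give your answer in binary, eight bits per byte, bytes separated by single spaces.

00000101 10111111 00001010 10000101 00001001 10100000 00100110 00110010 10101000

XOR is its own inverse, so applying the key byte-wise gives the result directly.
11101010 ^ 11101111 = 00000101
11011111 ^ 01100000 = 10111111
11100000 ^ 11101010 = 00001010
10010100 ^ 00010001 = 10000101
11000010 ^ 11001011 = 00001001
01001101 ^ 11101101 = 10100000
11000011 ^ 11100101 = 00100110
11010111 ^ 11100101 = 00110010
01010011 ^ 11111011 = 10101000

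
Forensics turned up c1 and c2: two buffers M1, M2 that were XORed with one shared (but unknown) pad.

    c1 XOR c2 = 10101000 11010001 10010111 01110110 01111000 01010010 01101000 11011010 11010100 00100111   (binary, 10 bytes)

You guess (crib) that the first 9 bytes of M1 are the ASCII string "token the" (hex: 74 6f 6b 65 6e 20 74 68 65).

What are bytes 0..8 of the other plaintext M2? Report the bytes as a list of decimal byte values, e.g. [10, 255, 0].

[220, 190, 252, 19, 22, 114, 28, 178, 177]

Since c1 ⊕ c2 = M1 ⊕ M2, XORing with the guessed M1 bytes yields the corresponding M2 bytes: M2 = (c1 ⊕ c2) ⊕ M1.
a8 ^ 74 = dc
d1 ^ 6f = be
97 ^ 6b = fc
76 ^ 65 = 13
78 ^ 6e = 16
52 ^ 20 = 72
68 ^ 74 = 1c
da ^ 68 = b2
d4 ^ 65 = b1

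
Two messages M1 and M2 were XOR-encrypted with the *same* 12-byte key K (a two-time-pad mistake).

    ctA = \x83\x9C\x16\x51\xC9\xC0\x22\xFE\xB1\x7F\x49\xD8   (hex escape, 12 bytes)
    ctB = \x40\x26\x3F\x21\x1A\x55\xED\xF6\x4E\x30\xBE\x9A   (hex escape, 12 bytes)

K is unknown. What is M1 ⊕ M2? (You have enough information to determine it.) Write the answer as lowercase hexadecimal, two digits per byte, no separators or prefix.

ctA ⊕ ctB = (M1 ⊕ K) ⊕ (M2 ⊕ K) = M1 ⊕ M2 — the shared key cancels under XOR.
byte 0: 10000011 XOR 01000000 = 11000011
byte 1: 10011100 XOR 00100110 = 10111010
byte 2: 00010110 XOR 00111111 = 00101001
byte 3: 01010001 XOR 00100001 = 01110000
byte 4: 11001001 XOR 00011010 = 11010011
byte 5: 11000000 XOR 01010101 = 10010101
byte 6: 00100010 XOR 11101101 = 11001111
byte 7: 11111110 XOR 11110110 = 00001000
byte 8: 10110001 XOR 01001110 = 11111111
byte 9: 01111111 XOR 00110000 = 01001111
byte 10: 01001001 XOR 10111110 = 11110111
byte 11: 11011000 XOR 10011010 = 01000010

c3ba2970d395cf08ff4ff742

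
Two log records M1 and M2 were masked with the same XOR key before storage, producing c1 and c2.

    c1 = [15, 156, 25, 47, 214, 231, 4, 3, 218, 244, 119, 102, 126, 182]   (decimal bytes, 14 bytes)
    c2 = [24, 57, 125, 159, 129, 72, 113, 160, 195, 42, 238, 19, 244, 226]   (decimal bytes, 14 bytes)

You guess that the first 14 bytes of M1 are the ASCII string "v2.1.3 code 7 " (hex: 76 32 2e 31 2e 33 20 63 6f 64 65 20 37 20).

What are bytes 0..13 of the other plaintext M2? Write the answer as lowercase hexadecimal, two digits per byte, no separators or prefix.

First, c1 ⊕ c2 = (M1 ⊕ K) ⊕ (M2 ⊕ K) = M1 ⊕ M2, so the key drops out. Then M2 = (M1 ⊕ M2) ⊕ M1 over the first 14 bytes.
byte 0: (0f ^ 18) ^ 76 = 17 ^ 76 = 61
byte 1: (9c ^ 39) ^ 32 = a5 ^ 32 = 97
byte 2: (19 ^ 7d) ^ 2e = 64 ^ 2e = 4a
byte 3: (2f ^ 9f) ^ 31 = b0 ^ 31 = 81
byte 4: (d6 ^ 81) ^ 2e = 57 ^ 2e = 79
byte 5: (e7 ^ 48) ^ 33 = af ^ 33 = 9c
byte 6: (04 ^ 71) ^ 20 = 75 ^ 20 = 55
byte 7: (03 ^ a0) ^ 63 = a3 ^ 63 = c0
byte 8: (da ^ c3) ^ 6f = 19 ^ 6f = 76
byte 9: (f4 ^ 2a) ^ 64 = de ^ 64 = ba
byte 10: (77 ^ ee) ^ 65 = 99 ^ 65 = fc
byte 11: (66 ^ 13) ^ 20 = 75 ^ 20 = 55
byte 12: (7e ^ f4) ^ 37 = 8a ^ 37 = bd
byte 13: (b6 ^ e2) ^ 20 = 54 ^ 20 = 74

61974a81799c55c076bafc55bd74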